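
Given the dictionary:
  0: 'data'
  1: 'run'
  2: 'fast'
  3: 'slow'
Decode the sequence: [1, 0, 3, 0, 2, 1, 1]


Look up each index in the dictionary:
  1 -> 'run'
  0 -> 'data'
  3 -> 'slow'
  0 -> 'data'
  2 -> 'fast'
  1 -> 'run'
  1 -> 'run'

Decoded: "run data slow data fast run run"


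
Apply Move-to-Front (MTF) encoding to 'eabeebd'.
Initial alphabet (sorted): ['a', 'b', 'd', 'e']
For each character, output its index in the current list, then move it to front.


MTF encoding:
'e': index 3 in ['a', 'b', 'd', 'e'] -> ['e', 'a', 'b', 'd']
'a': index 1 in ['e', 'a', 'b', 'd'] -> ['a', 'e', 'b', 'd']
'b': index 2 in ['a', 'e', 'b', 'd'] -> ['b', 'a', 'e', 'd']
'e': index 2 in ['b', 'a', 'e', 'd'] -> ['e', 'b', 'a', 'd']
'e': index 0 in ['e', 'b', 'a', 'd'] -> ['e', 'b', 'a', 'd']
'b': index 1 in ['e', 'b', 'a', 'd'] -> ['b', 'e', 'a', 'd']
'd': index 3 in ['b', 'e', 'a', 'd'] -> ['d', 'b', 'e', 'a']


Output: [3, 1, 2, 2, 0, 1, 3]


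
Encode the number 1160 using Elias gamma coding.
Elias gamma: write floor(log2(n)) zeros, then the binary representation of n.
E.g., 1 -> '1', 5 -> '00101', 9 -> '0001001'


num_bits = floor(log2(1160)) + 1 = 11
leading_zeros = num_bits - 1 = 10
binary(1160) = 10010001000

Elias gamma(1160) = '0000000000' + '10010001000' = 000000000010010001000 (21 bits)


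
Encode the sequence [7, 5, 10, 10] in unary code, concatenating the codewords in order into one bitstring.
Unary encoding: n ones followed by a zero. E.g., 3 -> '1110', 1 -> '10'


Encode each number as n ones followed by a terminating 0:
  7 -> 11111110 (8 bits)
  5 -> 111110 (6 bits)
  10 -> 11111111110 (11 bits)
  10 -> 11111111110 (11 bits)
Total length = 8 + 6 + 11 + 11 = 36 bits.

Unary([7, 5, 10, 10]) = 111111101111101111111111011111111110 (36 bits)


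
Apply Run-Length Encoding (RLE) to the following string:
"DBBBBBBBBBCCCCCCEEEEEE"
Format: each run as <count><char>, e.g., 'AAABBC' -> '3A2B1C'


Scanning runs left to right:
  i=0: run of 'D' x 1 -> '1D'
  i=1: run of 'B' x 9 -> '9B'
  i=10: run of 'C' x 6 -> '6C'
  i=16: run of 'E' x 6 -> '6E'

RLE = 1D9B6C6E


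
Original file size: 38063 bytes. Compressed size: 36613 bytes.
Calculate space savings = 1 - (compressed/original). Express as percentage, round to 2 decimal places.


ratio = compressed/original = 36613/38063 = 0.961905
savings = 1 - ratio = 1 - 0.961905 = 0.038095
as a percentage: 0.038095 * 100 = 3.81%

Space savings = 1 - 36613/38063 = 3.81%


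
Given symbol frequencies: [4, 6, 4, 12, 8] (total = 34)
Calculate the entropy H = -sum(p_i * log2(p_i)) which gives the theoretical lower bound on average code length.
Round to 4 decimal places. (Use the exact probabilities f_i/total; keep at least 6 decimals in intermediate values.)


Per-symbol terms -p_i * log2(p_i) with p_i = f_i/34:
  p = 4/34 = 0.117647: log2(p) = -3.087463, -p*log2(p) = 0.363231
  p = 6/34 = 0.176471: log2(p) = -2.502500, -p*log2(p) = 0.441618
  p = 4/34 = 0.117647: log2(p) = -3.087463, -p*log2(p) = 0.363231
  p = 12/34 = 0.352941: log2(p) = -1.502500, -p*log2(p) = 0.530294
  p = 8/34 = 0.235294: log2(p) = -2.087463, -p*log2(p) = 0.491168
H = 0.363231 + 0.441618 + 0.363231 + 0.530294 + 0.491168 = 2.189542

H = 2.1895 bits/symbol


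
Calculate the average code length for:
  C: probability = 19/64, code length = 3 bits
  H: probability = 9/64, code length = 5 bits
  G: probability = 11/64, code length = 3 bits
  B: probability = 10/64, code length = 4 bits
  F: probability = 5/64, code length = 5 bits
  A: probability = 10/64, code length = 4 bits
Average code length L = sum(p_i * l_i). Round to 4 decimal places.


Weighted contributions p_i * l_i:
  C: (19/64) * 3 = 57/64
  H: (9/64) * 5 = 45/64
  G: (11/64) * 3 = 33/64
  B: (10/64) * 4 = 40/64
  F: (5/64) * 5 = 25/64
  A: (10/64) * 4 = 40/64
Sum = (57 + 45 + 33 + 40 + 25 + 40)/64 = 240/64

L = 240/64 = 3.7500 bits/symbol


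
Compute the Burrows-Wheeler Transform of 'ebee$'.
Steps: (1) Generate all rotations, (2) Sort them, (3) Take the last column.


Rotations (sorted):
  0: $ebee -> last char: e
  1: bee$e -> last char: e
  2: e$ebe -> last char: e
  3: ebee$ -> last char: $
  4: ee$eb -> last char: b


BWT = eee$b


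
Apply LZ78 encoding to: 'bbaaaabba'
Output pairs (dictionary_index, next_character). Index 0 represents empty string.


LZ78 encoding steps:
Dictionary: {0: ''}
Step 1: w='' (idx 0), next='b' -> output (0, 'b'), add 'b' as idx 1
Step 2: w='b' (idx 1), next='a' -> output (1, 'a'), add 'ba' as idx 2
Step 3: w='' (idx 0), next='a' -> output (0, 'a'), add 'a' as idx 3
Step 4: w='a' (idx 3), next='a' -> output (3, 'a'), add 'aa' as idx 4
Step 5: w='b' (idx 1), next='b' -> output (1, 'b'), add 'bb' as idx 5
Step 6: w='a' (idx 3), end of input -> output (3, '')


Encoded: [(0, 'b'), (1, 'a'), (0, 'a'), (3, 'a'), (1, 'b'), (3, '')]


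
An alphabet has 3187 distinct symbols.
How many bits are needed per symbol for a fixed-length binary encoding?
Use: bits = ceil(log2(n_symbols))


log2(3187) = 11.638
Bracket: 2^11 = 2048 < 3187 <= 2^12 = 4096
So ceil(log2(3187)) = 12

bits = ceil(log2(3187)) = ceil(11.638) = 12 bits


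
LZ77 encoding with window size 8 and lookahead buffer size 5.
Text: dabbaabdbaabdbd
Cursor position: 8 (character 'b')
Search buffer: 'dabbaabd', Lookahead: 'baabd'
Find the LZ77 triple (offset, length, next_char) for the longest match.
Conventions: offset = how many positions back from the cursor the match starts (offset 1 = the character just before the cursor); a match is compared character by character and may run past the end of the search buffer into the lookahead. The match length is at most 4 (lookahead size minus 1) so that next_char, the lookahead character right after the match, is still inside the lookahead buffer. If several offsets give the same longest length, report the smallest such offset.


Try each offset into the search buffer:
  offset=1 (pos 7, char 'd'): match length 0
  offset=2 (pos 6, char 'b'): match length 1
  offset=3 (pos 5, char 'a'): match length 0
  offset=4 (pos 4, char 'a'): match length 0
  offset=5 (pos 3, char 'b'): match length 4
  offset=6 (pos 2, char 'b'): match length 1
  offset=7 (pos 1, char 'a'): match length 0
  offset=8 (pos 0, char 'd'): match length 0
Longest match has length 4 at offset 5.
next_char = character at position 8 + 4 = 12 -> 'd'

Best match: offset=5, length=4 (matching 'baab' starting at position 3)
LZ77 triple: (5, 4, 'd')


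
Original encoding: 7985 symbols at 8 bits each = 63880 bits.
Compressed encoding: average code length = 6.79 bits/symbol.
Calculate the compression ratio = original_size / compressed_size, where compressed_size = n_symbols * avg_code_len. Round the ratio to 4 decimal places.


original_size = n_symbols * orig_bits = 7985 * 8 = 63880 bits
compressed_size = n_symbols * avg_code_len = 7985 * 6.79 = 54218.15 bits
ratio = original_size / compressed_size = 63880 / 54218.15 = 1.1782

Compression ratio = 1.1782


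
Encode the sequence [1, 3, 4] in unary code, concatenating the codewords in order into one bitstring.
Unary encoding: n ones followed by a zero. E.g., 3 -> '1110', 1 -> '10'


Encode each number as n ones followed by a terminating 0:
  1 -> 10 (2 bits)
  3 -> 1110 (4 bits)
  4 -> 11110 (5 bits)
Total length = 2 + 4 + 5 = 11 bits.

Unary([1, 3, 4]) = 10111011110 (11 bits)


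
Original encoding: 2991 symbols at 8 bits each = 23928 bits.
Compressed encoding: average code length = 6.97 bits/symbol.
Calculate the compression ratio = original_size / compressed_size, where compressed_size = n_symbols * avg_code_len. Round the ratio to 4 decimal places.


original_size = n_symbols * orig_bits = 2991 * 8 = 23928 bits
compressed_size = n_symbols * avg_code_len = 2991 * 6.97 = 20847.27 bits
ratio = original_size / compressed_size = 23928 / 20847.27 = 1.1478

Compression ratio = 1.1478


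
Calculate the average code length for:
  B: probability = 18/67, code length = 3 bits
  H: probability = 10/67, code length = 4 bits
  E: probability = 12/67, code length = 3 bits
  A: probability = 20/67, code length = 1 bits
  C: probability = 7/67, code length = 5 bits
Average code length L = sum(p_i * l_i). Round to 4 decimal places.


Weighted contributions p_i * l_i:
  B: (18/67) * 3 = 54/67
  H: (10/67) * 4 = 40/67
  E: (12/67) * 3 = 36/67
  A: (20/67) * 1 = 20/67
  C: (7/67) * 5 = 35/67
Sum = (54 + 40 + 36 + 20 + 35)/67 = 185/67

L = 185/67 = 2.7612 bits/symbol


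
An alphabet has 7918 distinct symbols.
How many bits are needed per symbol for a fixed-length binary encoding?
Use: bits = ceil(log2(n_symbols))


log2(7918) = 12.9509
Bracket: 2^12 = 4096 < 7918 <= 2^13 = 8192
So ceil(log2(7918)) = 13

bits = ceil(log2(7918)) = ceil(12.9509) = 13 bits


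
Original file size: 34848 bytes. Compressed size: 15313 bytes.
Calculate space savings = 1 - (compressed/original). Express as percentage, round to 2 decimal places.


ratio = compressed/original = 15313/34848 = 0.439423
savings = 1 - ratio = 1 - 0.439423 = 0.560577
as a percentage: 0.560577 * 100 = 56.06%

Space savings = 1 - 15313/34848 = 56.06%


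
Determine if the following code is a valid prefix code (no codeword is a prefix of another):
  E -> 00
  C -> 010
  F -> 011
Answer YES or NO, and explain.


Checking each pair (does one codeword prefix another?):
  E='00' vs C='010': no prefix
  E='00' vs F='011': no prefix
  C='010' vs E='00': no prefix
  C='010' vs F='011': no prefix
  F='011' vs E='00': no prefix
  F='011' vs C='010': no prefix
No violation found over all pairs.

YES -- this is a valid prefix code. No codeword is a prefix of any other codeword.


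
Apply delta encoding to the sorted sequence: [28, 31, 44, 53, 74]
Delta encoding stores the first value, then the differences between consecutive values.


First value: 28
Deltas:
  31 - 28 = 3
  44 - 31 = 13
  53 - 44 = 9
  74 - 53 = 21


Delta encoded: [28, 3, 13, 9, 21]


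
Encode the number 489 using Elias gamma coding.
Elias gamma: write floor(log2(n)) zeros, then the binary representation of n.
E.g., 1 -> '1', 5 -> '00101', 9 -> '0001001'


num_bits = floor(log2(489)) + 1 = 9
leading_zeros = num_bits - 1 = 8
binary(489) = 111101001

Elias gamma(489) = '00000000' + '111101001' = 00000000111101001 (17 bits)


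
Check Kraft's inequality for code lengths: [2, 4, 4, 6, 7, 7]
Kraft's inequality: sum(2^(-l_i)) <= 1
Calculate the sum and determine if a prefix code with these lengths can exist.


Sum = 2^(-2) + 2^(-4) + 2^(-4) + 2^(-6) + 2^(-7) + 2^(-7)
    = 0.25 + 0.0625 + 0.0625 + 0.015625 + 0.0078125 + 0.0078125
    = 52/128 = 0.40625
Since 0.40625 <= 1, Kraft's inequality IS satisfied.
A prefix code with these lengths CAN exist.

Kraft sum = 0.40625. Satisfied.


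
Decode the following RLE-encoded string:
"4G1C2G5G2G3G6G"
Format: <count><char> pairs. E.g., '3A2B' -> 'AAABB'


Expanding each <count><char> pair:
  4G -> 'GGGG'
  1C -> 'C'
  2G -> 'GG'
  5G -> 'GGGGG'
  2G -> 'GG'
  3G -> 'GGG'
  6G -> 'GGGGGG'

Decoded = GGGGCGGGGGGGGGGGGGGGGGG


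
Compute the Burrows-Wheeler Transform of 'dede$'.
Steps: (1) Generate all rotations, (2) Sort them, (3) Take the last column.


Rotations (sorted):
  0: $dede -> last char: e
  1: de$de -> last char: e
  2: dede$ -> last char: $
  3: e$ded -> last char: d
  4: ede$d -> last char: d


BWT = ee$dd


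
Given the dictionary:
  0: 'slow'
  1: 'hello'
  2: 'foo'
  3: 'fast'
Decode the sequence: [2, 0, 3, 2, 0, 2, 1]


Look up each index in the dictionary:
  2 -> 'foo'
  0 -> 'slow'
  3 -> 'fast'
  2 -> 'foo'
  0 -> 'slow'
  2 -> 'foo'
  1 -> 'hello'

Decoded: "foo slow fast foo slow foo hello"


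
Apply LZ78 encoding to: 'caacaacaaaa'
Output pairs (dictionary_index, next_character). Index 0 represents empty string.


LZ78 encoding steps:
Dictionary: {0: ''}
Step 1: w='' (idx 0), next='c' -> output (0, 'c'), add 'c' as idx 1
Step 2: w='' (idx 0), next='a' -> output (0, 'a'), add 'a' as idx 2
Step 3: w='a' (idx 2), next='c' -> output (2, 'c'), add 'ac' as idx 3
Step 4: w='a' (idx 2), next='a' -> output (2, 'a'), add 'aa' as idx 4
Step 5: w='c' (idx 1), next='a' -> output (1, 'a'), add 'ca' as idx 5
Step 6: w='aa' (idx 4), next='a' -> output (4, 'a'), add 'aaa' as idx 6


Encoded: [(0, 'c'), (0, 'a'), (2, 'c'), (2, 'a'), (1, 'a'), (4, 'a')]


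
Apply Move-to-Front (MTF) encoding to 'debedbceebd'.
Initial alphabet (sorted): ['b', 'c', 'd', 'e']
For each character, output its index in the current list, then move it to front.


MTF encoding:
'd': index 2 in ['b', 'c', 'd', 'e'] -> ['d', 'b', 'c', 'e']
'e': index 3 in ['d', 'b', 'c', 'e'] -> ['e', 'd', 'b', 'c']
'b': index 2 in ['e', 'd', 'b', 'c'] -> ['b', 'e', 'd', 'c']
'e': index 1 in ['b', 'e', 'd', 'c'] -> ['e', 'b', 'd', 'c']
'd': index 2 in ['e', 'b', 'd', 'c'] -> ['d', 'e', 'b', 'c']
'b': index 2 in ['d', 'e', 'b', 'c'] -> ['b', 'd', 'e', 'c']
'c': index 3 in ['b', 'd', 'e', 'c'] -> ['c', 'b', 'd', 'e']
'e': index 3 in ['c', 'b', 'd', 'e'] -> ['e', 'c', 'b', 'd']
'e': index 0 in ['e', 'c', 'b', 'd'] -> ['e', 'c', 'b', 'd']
'b': index 2 in ['e', 'c', 'b', 'd'] -> ['b', 'e', 'c', 'd']
'd': index 3 in ['b', 'e', 'c', 'd'] -> ['d', 'b', 'e', 'c']


Output: [2, 3, 2, 1, 2, 2, 3, 3, 0, 2, 3]


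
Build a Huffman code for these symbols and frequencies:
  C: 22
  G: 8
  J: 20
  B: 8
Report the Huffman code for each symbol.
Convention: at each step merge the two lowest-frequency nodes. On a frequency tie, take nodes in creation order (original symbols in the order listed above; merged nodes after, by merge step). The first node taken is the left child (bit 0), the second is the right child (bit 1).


Huffman tree construction:
Step 1: Merge G(8) + B(8) = 16
Step 2: Merge (G+B)(16) + J(20) = 36
Step 3: Merge C(22) + ((G+B)+J)(36) = 58
Read each symbol's code off the tree from the root (left child = 0, right child = 1).

Codes:
  C: 0 (length 1)
  G: 100 (length 3)
  J: 11 (length 2)
  B: 101 (length 3)
Average code length: 110/58 = 1.8966 bits/symbol


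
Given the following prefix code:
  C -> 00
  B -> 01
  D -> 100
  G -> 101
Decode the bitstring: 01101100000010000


Decoding step by step:
Bits 01 -> B
Bits 101 -> G
Bits 100 -> D
Bits 00 -> C
Bits 00 -> C
Bits 100 -> D
Bits 00 -> C


Decoded message: BGDCCDC


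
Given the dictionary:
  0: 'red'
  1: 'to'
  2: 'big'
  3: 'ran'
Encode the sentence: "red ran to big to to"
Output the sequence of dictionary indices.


Look up each word in the dictionary:
  'red' -> 0
  'ran' -> 3
  'to' -> 1
  'big' -> 2
  'to' -> 1
  'to' -> 1

Encoded: [0, 3, 1, 2, 1, 1]


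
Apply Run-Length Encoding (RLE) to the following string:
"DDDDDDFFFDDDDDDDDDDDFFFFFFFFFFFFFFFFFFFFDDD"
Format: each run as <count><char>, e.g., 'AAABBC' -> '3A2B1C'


Scanning runs left to right:
  i=0: run of 'D' x 6 -> '6D'
  i=6: run of 'F' x 3 -> '3F'
  i=9: run of 'D' x 11 -> '11D'
  i=20: run of 'F' x 20 -> '20F'
  i=40: run of 'D' x 3 -> '3D'

RLE = 6D3F11D20F3D


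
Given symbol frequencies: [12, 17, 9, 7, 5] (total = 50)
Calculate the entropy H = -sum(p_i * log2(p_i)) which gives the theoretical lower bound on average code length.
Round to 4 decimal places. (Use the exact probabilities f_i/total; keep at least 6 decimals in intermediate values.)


Per-symbol terms -p_i * log2(p_i) with p_i = f_i/50:
  p = 12/50 = 0.240000: log2(p) = -2.058894, -p*log2(p) = 0.494134
  p = 17/50 = 0.340000: log2(p) = -1.556393, -p*log2(p) = 0.529174
  p = 9/50 = 0.180000: log2(p) = -2.473931, -p*log2(p) = 0.445308
  p = 7/50 = 0.140000: log2(p) = -2.836501, -p*log2(p) = 0.397110
  p = 5/50 = 0.100000: log2(p) = -3.321928, -p*log2(p) = 0.332193
H = 0.494134 + 0.529174 + 0.445308 + 0.397110 + 0.332193 = 2.197919

H = 2.1979 bits/symbol


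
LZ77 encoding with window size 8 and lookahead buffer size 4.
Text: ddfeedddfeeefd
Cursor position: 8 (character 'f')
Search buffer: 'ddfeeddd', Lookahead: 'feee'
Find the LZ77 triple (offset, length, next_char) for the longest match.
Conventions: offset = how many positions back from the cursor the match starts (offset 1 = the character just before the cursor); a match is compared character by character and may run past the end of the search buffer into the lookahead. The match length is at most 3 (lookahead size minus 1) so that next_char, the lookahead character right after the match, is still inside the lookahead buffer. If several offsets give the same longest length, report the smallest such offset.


Try each offset into the search buffer:
  offset=1 (pos 7, char 'd'): match length 0
  offset=2 (pos 6, char 'd'): match length 0
  offset=3 (pos 5, char 'd'): match length 0
  offset=4 (pos 4, char 'e'): match length 0
  offset=5 (pos 3, char 'e'): match length 0
  offset=6 (pos 2, char 'f'): match length 3
  offset=7 (pos 1, char 'd'): match length 0
  offset=8 (pos 0, char 'd'): match length 0
Longest match has length 3 at offset 6.
next_char = character at position 8 + 3 = 11 -> 'e'

Best match: offset=6, length=3 (matching 'fee' starting at position 2)
LZ77 triple: (6, 3, 'e')


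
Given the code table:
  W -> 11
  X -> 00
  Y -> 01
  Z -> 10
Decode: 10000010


Decoding:
10 -> Z
00 -> X
00 -> X
10 -> Z


Result: ZXXZ


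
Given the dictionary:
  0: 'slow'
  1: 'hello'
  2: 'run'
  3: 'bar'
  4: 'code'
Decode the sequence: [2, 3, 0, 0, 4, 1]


Look up each index in the dictionary:
  2 -> 'run'
  3 -> 'bar'
  0 -> 'slow'
  0 -> 'slow'
  4 -> 'code'
  1 -> 'hello'

Decoded: "run bar slow slow code hello"


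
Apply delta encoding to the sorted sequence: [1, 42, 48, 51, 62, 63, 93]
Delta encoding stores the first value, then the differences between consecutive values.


First value: 1
Deltas:
  42 - 1 = 41
  48 - 42 = 6
  51 - 48 = 3
  62 - 51 = 11
  63 - 62 = 1
  93 - 63 = 30


Delta encoded: [1, 41, 6, 3, 11, 1, 30]


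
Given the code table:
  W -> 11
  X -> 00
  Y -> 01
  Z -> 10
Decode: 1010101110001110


Decoding:
10 -> Z
10 -> Z
10 -> Z
11 -> W
10 -> Z
00 -> X
11 -> W
10 -> Z


Result: ZZZWZXWZ


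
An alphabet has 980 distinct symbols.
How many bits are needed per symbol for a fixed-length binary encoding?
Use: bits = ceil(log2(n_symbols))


log2(980) = 9.9366
Bracket: 2^9 = 512 < 980 <= 2^10 = 1024
So ceil(log2(980)) = 10

bits = ceil(log2(980)) = ceil(9.9366) = 10 bits


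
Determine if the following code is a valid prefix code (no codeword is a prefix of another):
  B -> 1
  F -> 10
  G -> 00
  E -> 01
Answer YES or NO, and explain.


Checking each pair (does one codeword prefix another?):
  B='1' vs F='10': prefix -- VIOLATION

NO -- this is NOT a valid prefix code. B (1) is a prefix of F (10).


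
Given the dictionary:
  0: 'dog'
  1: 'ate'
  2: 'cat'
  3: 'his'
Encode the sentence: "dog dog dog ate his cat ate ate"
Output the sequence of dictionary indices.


Look up each word in the dictionary:
  'dog' -> 0
  'dog' -> 0
  'dog' -> 0
  'ate' -> 1
  'his' -> 3
  'cat' -> 2
  'ate' -> 1
  'ate' -> 1

Encoded: [0, 0, 0, 1, 3, 2, 1, 1]


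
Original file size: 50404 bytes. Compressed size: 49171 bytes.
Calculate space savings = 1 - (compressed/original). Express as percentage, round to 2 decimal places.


ratio = compressed/original = 49171/50404 = 0.975538
savings = 1 - ratio = 1 - 0.975538 = 0.024462
as a percentage: 0.024462 * 100 = 2.45%

Space savings = 1 - 49171/50404 = 2.45%


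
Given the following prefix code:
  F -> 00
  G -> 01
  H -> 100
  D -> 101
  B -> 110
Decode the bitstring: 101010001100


Decoding step by step:
Bits 101 -> D
Bits 01 -> G
Bits 00 -> F
Bits 01 -> G
Bits 100 -> H


Decoded message: DGFGH


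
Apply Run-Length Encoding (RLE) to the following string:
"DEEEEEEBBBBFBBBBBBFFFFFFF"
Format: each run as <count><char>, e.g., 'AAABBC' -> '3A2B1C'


Scanning runs left to right:
  i=0: run of 'D' x 1 -> '1D'
  i=1: run of 'E' x 6 -> '6E'
  i=7: run of 'B' x 4 -> '4B'
  i=11: run of 'F' x 1 -> '1F'
  i=12: run of 'B' x 6 -> '6B'
  i=18: run of 'F' x 7 -> '7F'

RLE = 1D6E4B1F6B7F


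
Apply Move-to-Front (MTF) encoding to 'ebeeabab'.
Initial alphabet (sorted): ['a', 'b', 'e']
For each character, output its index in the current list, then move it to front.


MTF encoding:
'e': index 2 in ['a', 'b', 'e'] -> ['e', 'a', 'b']
'b': index 2 in ['e', 'a', 'b'] -> ['b', 'e', 'a']
'e': index 1 in ['b', 'e', 'a'] -> ['e', 'b', 'a']
'e': index 0 in ['e', 'b', 'a'] -> ['e', 'b', 'a']
'a': index 2 in ['e', 'b', 'a'] -> ['a', 'e', 'b']
'b': index 2 in ['a', 'e', 'b'] -> ['b', 'a', 'e']
'a': index 1 in ['b', 'a', 'e'] -> ['a', 'b', 'e']
'b': index 1 in ['a', 'b', 'e'] -> ['b', 'a', 'e']


Output: [2, 2, 1, 0, 2, 2, 1, 1]


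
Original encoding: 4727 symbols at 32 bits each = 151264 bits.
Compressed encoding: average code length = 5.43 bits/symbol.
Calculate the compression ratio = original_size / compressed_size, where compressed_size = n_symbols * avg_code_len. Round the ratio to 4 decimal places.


original_size = n_symbols * orig_bits = 4727 * 32 = 151264 bits
compressed_size = n_symbols * avg_code_len = 4727 * 5.43 = 25667.61 bits
ratio = original_size / compressed_size = 151264 / 25667.61 = 5.8932

Compression ratio = 5.8932


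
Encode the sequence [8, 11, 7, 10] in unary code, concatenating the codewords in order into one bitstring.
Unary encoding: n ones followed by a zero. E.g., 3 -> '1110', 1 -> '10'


Encode each number as n ones followed by a terminating 0:
  8 -> 111111110 (9 bits)
  11 -> 111111111110 (12 bits)
  7 -> 11111110 (8 bits)
  10 -> 11111111110 (11 bits)
Total length = 9 + 12 + 8 + 11 = 40 bits.

Unary([8, 11, 7, 10]) = 1111111101111111111101111111011111111110 (40 bits)


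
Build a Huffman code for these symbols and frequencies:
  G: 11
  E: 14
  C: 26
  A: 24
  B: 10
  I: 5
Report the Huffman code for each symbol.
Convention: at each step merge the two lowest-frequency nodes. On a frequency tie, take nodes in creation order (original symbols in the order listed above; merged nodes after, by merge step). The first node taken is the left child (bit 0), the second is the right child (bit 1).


Huffman tree construction:
Step 1: Merge I(5) + B(10) = 15
Step 2: Merge G(11) + E(14) = 25
Step 3: Merge (I+B)(15) + A(24) = 39
Step 4: Merge (G+E)(25) + C(26) = 51
Step 5: Merge ((I+B)+A)(39) + ((G+E)+C)(51) = 90
Read each symbol's code off the tree from the root (left child = 0, right child = 1).

Codes:
  G: 100 (length 3)
  E: 101 (length 3)
  C: 11 (length 2)
  A: 01 (length 2)
  B: 001 (length 3)
  I: 000 (length 3)
Average code length: 220/90 = 2.4444 bits/symbol


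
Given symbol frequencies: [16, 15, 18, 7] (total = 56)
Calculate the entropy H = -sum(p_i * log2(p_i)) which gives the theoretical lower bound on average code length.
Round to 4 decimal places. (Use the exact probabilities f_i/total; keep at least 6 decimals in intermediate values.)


Per-symbol terms -p_i * log2(p_i) with p_i = f_i/56:
  p = 16/56 = 0.285714: log2(p) = -1.807355, -p*log2(p) = 0.516387
  p = 15/56 = 0.267857: log2(p) = -1.900464, -p*log2(p) = 0.509053
  p = 18/56 = 0.321429: log2(p) = -1.637430, -p*log2(p) = 0.526317
  p = 7/56 = 0.125000: log2(p) = -3.000000, -p*log2(p) = 0.375000
H = 0.516387 + 0.509053 + 0.526317 + 0.375000 = 1.926757

H = 1.9268 bits/symbol


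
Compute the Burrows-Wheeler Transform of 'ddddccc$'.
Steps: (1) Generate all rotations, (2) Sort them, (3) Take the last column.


Rotations (sorted):
  0: $ddddccc -> last char: c
  1: c$ddddcc -> last char: c
  2: cc$ddddc -> last char: c
  3: ccc$dddd -> last char: d
  4: dccc$ddd -> last char: d
  5: ddccc$dd -> last char: d
  6: dddccc$d -> last char: d
  7: ddddccc$ -> last char: $


BWT = cccdddd$


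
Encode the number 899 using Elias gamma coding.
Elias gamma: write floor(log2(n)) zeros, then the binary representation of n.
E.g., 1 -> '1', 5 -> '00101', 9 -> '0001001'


num_bits = floor(log2(899)) + 1 = 10
leading_zeros = num_bits - 1 = 9
binary(899) = 1110000011

Elias gamma(899) = '000000000' + '1110000011' = 0000000001110000011 (19 bits)


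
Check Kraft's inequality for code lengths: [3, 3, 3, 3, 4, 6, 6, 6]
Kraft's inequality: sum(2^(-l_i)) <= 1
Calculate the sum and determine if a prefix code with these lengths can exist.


Sum = 2^(-3) + 2^(-3) + 2^(-3) + 2^(-3) + 2^(-4) + 2^(-6) + 2^(-6) + 2^(-6)
    = 0.125 + 0.125 + 0.125 + 0.125 + 0.0625 + 0.015625 + 0.015625 + 0.015625
    = 39/64 = 0.609375
Since 0.609375 <= 1, Kraft's inequality IS satisfied.
A prefix code with these lengths CAN exist.

Kraft sum = 0.609375. Satisfied.


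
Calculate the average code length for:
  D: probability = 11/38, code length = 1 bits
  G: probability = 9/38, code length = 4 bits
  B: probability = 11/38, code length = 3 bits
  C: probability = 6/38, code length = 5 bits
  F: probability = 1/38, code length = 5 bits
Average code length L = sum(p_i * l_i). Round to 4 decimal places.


Weighted contributions p_i * l_i:
  D: (11/38) * 1 = 11/38
  G: (9/38) * 4 = 36/38
  B: (11/38) * 3 = 33/38
  C: (6/38) * 5 = 30/38
  F: (1/38) * 5 = 5/38
Sum = (11 + 36 + 33 + 30 + 5)/38 = 115/38

L = 115/38 = 3.0263 bits/symbol


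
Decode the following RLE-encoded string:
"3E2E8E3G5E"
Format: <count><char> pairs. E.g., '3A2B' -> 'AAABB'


Expanding each <count><char> pair:
  3E -> 'EEE'
  2E -> 'EE'
  8E -> 'EEEEEEEE'
  3G -> 'GGG'
  5E -> 'EEEEE'

Decoded = EEEEEEEEEEEEEGGGEEEEE


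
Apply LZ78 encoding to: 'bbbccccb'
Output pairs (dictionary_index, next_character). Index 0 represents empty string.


LZ78 encoding steps:
Dictionary: {0: ''}
Step 1: w='' (idx 0), next='b' -> output (0, 'b'), add 'b' as idx 1
Step 2: w='b' (idx 1), next='b' -> output (1, 'b'), add 'bb' as idx 2
Step 3: w='' (idx 0), next='c' -> output (0, 'c'), add 'c' as idx 3
Step 4: w='c' (idx 3), next='c' -> output (3, 'c'), add 'cc' as idx 4
Step 5: w='c' (idx 3), next='b' -> output (3, 'b'), add 'cb' as idx 5


Encoded: [(0, 'b'), (1, 'b'), (0, 'c'), (3, 'c'), (3, 'b')]


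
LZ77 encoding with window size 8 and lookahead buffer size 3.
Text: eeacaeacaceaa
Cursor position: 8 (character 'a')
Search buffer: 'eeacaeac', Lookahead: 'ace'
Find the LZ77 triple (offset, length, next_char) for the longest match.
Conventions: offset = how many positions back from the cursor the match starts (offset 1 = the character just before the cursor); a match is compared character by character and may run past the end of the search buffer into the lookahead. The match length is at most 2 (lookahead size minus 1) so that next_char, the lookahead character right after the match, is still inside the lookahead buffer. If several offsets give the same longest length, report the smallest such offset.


Try each offset into the search buffer:
  offset=1 (pos 7, char 'c'): match length 0
  offset=2 (pos 6, char 'a'): match length 2
  offset=3 (pos 5, char 'e'): match length 0
  offset=4 (pos 4, char 'a'): match length 1
  offset=5 (pos 3, char 'c'): match length 0
  offset=6 (pos 2, char 'a'): match length 2
  offset=7 (pos 1, char 'e'): match length 0
  offset=8 (pos 0, char 'e'): match length 0
Longest match has length 2, found at offsets 2, 6; take the smallest, offset 2.
next_char = character at position 8 + 2 = 10 -> 'e'

Best match: offset=2, length=2 (matching 'ac' starting at position 6)
LZ77 triple: (2, 2, 'e')


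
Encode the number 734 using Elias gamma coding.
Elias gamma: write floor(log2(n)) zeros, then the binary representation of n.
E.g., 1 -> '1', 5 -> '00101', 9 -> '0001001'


num_bits = floor(log2(734)) + 1 = 10
leading_zeros = num_bits - 1 = 9
binary(734) = 1011011110

Elias gamma(734) = '000000000' + '1011011110' = 0000000001011011110 (19 bits)


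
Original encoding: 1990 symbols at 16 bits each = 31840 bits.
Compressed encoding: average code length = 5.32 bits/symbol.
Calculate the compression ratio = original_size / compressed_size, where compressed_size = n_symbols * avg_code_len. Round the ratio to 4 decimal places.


original_size = n_symbols * orig_bits = 1990 * 16 = 31840 bits
compressed_size = n_symbols * avg_code_len = 1990 * 5.32 = 10586.8 bits
ratio = original_size / compressed_size = 31840 / 10586.8 = 3.0075

Compression ratio = 3.0075


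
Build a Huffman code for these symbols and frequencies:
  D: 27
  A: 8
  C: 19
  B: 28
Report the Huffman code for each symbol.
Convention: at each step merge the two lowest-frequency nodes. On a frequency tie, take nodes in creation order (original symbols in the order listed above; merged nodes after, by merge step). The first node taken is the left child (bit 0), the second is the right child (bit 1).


Huffman tree construction:
Step 1: Merge A(8) + C(19) = 27
Step 2: Merge D(27) + (A+C)(27) = 54
Step 3: Merge B(28) + (D+(A+C))(54) = 82
Read each symbol's code off the tree from the root (left child = 0, right child = 1).

Codes:
  D: 10 (length 2)
  A: 110 (length 3)
  C: 111 (length 3)
  B: 0 (length 1)
Average code length: 163/82 = 1.9878 bits/symbol


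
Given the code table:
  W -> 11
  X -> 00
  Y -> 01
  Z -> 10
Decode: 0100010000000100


Decoding:
01 -> Y
00 -> X
01 -> Y
00 -> X
00 -> X
00 -> X
01 -> Y
00 -> X


Result: YXYXXXYX


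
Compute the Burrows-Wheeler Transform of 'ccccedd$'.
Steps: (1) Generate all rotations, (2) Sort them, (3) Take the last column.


Rotations (sorted):
  0: $ccccedd -> last char: d
  1: ccccedd$ -> last char: $
  2: cccedd$c -> last char: c
  3: ccedd$cc -> last char: c
  4: cedd$ccc -> last char: c
  5: d$cccced -> last char: d
  6: dd$cccce -> last char: e
  7: edd$cccc -> last char: c


BWT = d$cccdec


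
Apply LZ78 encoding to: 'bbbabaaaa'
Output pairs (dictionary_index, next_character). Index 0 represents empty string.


LZ78 encoding steps:
Dictionary: {0: ''}
Step 1: w='' (idx 0), next='b' -> output (0, 'b'), add 'b' as idx 1
Step 2: w='b' (idx 1), next='b' -> output (1, 'b'), add 'bb' as idx 2
Step 3: w='' (idx 0), next='a' -> output (0, 'a'), add 'a' as idx 3
Step 4: w='b' (idx 1), next='a' -> output (1, 'a'), add 'ba' as idx 4
Step 5: w='a' (idx 3), next='a' -> output (3, 'a'), add 'aa' as idx 5
Step 6: w='a' (idx 3), end of input -> output (3, '')


Encoded: [(0, 'b'), (1, 'b'), (0, 'a'), (1, 'a'), (3, 'a'), (3, '')]


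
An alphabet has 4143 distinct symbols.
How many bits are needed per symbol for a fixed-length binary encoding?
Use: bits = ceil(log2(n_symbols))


log2(4143) = 12.0165
Bracket: 2^12 = 4096 < 4143 <= 2^13 = 8192
So ceil(log2(4143)) = 13

bits = ceil(log2(4143)) = ceil(12.0165) = 13 bits


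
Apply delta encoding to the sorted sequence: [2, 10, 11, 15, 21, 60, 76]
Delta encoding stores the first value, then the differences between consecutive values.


First value: 2
Deltas:
  10 - 2 = 8
  11 - 10 = 1
  15 - 11 = 4
  21 - 15 = 6
  60 - 21 = 39
  76 - 60 = 16


Delta encoded: [2, 8, 1, 4, 6, 39, 16]


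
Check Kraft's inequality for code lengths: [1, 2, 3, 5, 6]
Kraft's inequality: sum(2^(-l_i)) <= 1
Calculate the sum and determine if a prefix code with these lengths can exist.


Sum = 2^(-1) + 2^(-2) + 2^(-3) + 2^(-5) + 2^(-6)
    = 0.5 + 0.25 + 0.125 + 0.03125 + 0.015625
    = 59/64 = 0.921875
Since 0.921875 <= 1, Kraft's inequality IS satisfied.
A prefix code with these lengths CAN exist.

Kraft sum = 0.921875. Satisfied.


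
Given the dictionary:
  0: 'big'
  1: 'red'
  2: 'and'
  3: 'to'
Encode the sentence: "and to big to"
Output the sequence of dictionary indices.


Look up each word in the dictionary:
  'and' -> 2
  'to' -> 3
  'big' -> 0
  'to' -> 3

Encoded: [2, 3, 0, 3]


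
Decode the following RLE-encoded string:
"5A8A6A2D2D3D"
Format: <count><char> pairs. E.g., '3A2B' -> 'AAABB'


Expanding each <count><char> pair:
  5A -> 'AAAAA'
  8A -> 'AAAAAAAA'
  6A -> 'AAAAAA'
  2D -> 'DD'
  2D -> 'DD'
  3D -> 'DDD'

Decoded = AAAAAAAAAAAAAAAAAAADDDDDDD


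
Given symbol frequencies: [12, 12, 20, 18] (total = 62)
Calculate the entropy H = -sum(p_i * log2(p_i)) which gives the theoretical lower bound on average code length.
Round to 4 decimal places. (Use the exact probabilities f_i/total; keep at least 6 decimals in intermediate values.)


Per-symbol terms -p_i * log2(p_i) with p_i = f_i/62:
  p = 12/62 = 0.193548: log2(p) = -2.369234, -p*log2(p) = 0.458561
  p = 12/62 = 0.193548: log2(p) = -2.369234, -p*log2(p) = 0.458561
  p = 20/62 = 0.322581: log2(p) = -1.632268, -p*log2(p) = 0.526538
  p = 18/62 = 0.290323: log2(p) = -1.784271, -p*log2(p) = 0.518014
H = 0.458561 + 0.458561 + 0.526538 + 0.518014 = 1.961674

H = 1.9617 bits/symbol


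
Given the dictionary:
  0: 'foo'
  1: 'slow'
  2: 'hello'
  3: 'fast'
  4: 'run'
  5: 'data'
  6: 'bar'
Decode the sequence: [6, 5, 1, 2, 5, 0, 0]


Look up each index in the dictionary:
  6 -> 'bar'
  5 -> 'data'
  1 -> 'slow'
  2 -> 'hello'
  5 -> 'data'
  0 -> 'foo'
  0 -> 'foo'

Decoded: "bar data slow hello data foo foo"


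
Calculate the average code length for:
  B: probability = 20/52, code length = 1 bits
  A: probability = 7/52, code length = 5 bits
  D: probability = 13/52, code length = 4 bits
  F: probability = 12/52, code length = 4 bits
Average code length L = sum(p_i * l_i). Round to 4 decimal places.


Weighted contributions p_i * l_i:
  B: (20/52) * 1 = 20/52
  A: (7/52) * 5 = 35/52
  D: (13/52) * 4 = 52/52
  F: (12/52) * 4 = 48/52
Sum = (20 + 35 + 52 + 48)/52 = 155/52

L = 155/52 = 2.9808 bits/symbol


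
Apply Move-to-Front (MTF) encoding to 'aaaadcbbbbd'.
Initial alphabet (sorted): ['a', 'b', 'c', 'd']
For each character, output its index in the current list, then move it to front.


MTF encoding:
'a': index 0 in ['a', 'b', 'c', 'd'] -> ['a', 'b', 'c', 'd']
'a': index 0 in ['a', 'b', 'c', 'd'] -> ['a', 'b', 'c', 'd']
'a': index 0 in ['a', 'b', 'c', 'd'] -> ['a', 'b', 'c', 'd']
'a': index 0 in ['a', 'b', 'c', 'd'] -> ['a', 'b', 'c', 'd']
'd': index 3 in ['a', 'b', 'c', 'd'] -> ['d', 'a', 'b', 'c']
'c': index 3 in ['d', 'a', 'b', 'c'] -> ['c', 'd', 'a', 'b']
'b': index 3 in ['c', 'd', 'a', 'b'] -> ['b', 'c', 'd', 'a']
'b': index 0 in ['b', 'c', 'd', 'a'] -> ['b', 'c', 'd', 'a']
'b': index 0 in ['b', 'c', 'd', 'a'] -> ['b', 'c', 'd', 'a']
'b': index 0 in ['b', 'c', 'd', 'a'] -> ['b', 'c', 'd', 'a']
'd': index 2 in ['b', 'c', 'd', 'a'] -> ['d', 'b', 'c', 'a']


Output: [0, 0, 0, 0, 3, 3, 3, 0, 0, 0, 2]


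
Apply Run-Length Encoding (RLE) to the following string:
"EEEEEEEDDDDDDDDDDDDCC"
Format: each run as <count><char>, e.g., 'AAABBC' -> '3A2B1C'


Scanning runs left to right:
  i=0: run of 'E' x 7 -> '7E'
  i=7: run of 'D' x 12 -> '12D'
  i=19: run of 'C' x 2 -> '2C'

RLE = 7E12D2C


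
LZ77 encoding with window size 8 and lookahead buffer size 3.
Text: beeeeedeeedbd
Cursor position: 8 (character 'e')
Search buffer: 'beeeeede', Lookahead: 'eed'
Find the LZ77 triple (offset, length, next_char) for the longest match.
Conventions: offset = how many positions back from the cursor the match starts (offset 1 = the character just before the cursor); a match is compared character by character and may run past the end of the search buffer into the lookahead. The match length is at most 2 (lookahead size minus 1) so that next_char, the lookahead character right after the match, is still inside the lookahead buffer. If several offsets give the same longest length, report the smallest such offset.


Try each offset into the search buffer:
  offset=1 (pos 7, char 'e'): match length 2
  offset=2 (pos 6, char 'd'): match length 0
  offset=3 (pos 5, char 'e'): match length 1
  offset=4 (pos 4, char 'e'): match length 2
  offset=5 (pos 3, char 'e'): match length 2
  offset=6 (pos 2, char 'e'): match length 2
  offset=7 (pos 1, char 'e'): match length 2
  offset=8 (pos 0, char 'b'): match length 0
Longest match has length 2, found at offsets 1, 4, 5, 6, 7; take the smallest, offset 1.
next_char = character at position 8 + 2 = 10 -> 'd'

Best match: offset=1, length=2 (matching 'ee' starting at position 7)
LZ77 triple: (1, 2, 'd')


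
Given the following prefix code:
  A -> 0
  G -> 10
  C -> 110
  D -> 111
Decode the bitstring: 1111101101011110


Decoding step by step:
Bits 111 -> D
Bits 110 -> C
Bits 110 -> C
Bits 10 -> G
Bits 111 -> D
Bits 10 -> G


Decoded message: DCCGDG


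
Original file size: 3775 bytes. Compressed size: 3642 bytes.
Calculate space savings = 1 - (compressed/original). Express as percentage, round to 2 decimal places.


ratio = compressed/original = 3642/3775 = 0.964768
savings = 1 - ratio = 1 - 0.964768 = 0.035232
as a percentage: 0.035232 * 100 = 3.52%

Space savings = 1 - 3642/3775 = 3.52%


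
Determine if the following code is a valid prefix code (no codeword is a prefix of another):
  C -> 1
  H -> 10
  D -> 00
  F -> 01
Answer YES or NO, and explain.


Checking each pair (does one codeword prefix another?):
  C='1' vs H='10': prefix -- VIOLATION

NO -- this is NOT a valid prefix code. C (1) is a prefix of H (10).


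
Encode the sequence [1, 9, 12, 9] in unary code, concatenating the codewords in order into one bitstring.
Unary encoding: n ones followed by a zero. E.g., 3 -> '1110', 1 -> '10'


Encode each number as n ones followed by a terminating 0:
  1 -> 10 (2 bits)
  9 -> 1111111110 (10 bits)
  12 -> 1111111111110 (13 bits)
  9 -> 1111111110 (10 bits)
Total length = 2 + 10 + 13 + 10 = 35 bits.

Unary([1, 9, 12, 9]) = 10111111111011111111111101111111110 (35 bits)


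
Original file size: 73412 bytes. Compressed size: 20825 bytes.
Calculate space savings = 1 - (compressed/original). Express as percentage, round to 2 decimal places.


ratio = compressed/original = 20825/73412 = 0.283673
savings = 1 - ratio = 1 - 0.283673 = 0.716327
as a percentage: 0.716327 * 100 = 71.63%

Space savings = 1 - 20825/73412 = 71.63%


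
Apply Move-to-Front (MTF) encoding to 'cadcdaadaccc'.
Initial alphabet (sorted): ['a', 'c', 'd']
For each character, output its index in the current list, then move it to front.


MTF encoding:
'c': index 1 in ['a', 'c', 'd'] -> ['c', 'a', 'd']
'a': index 1 in ['c', 'a', 'd'] -> ['a', 'c', 'd']
'd': index 2 in ['a', 'c', 'd'] -> ['d', 'a', 'c']
'c': index 2 in ['d', 'a', 'c'] -> ['c', 'd', 'a']
'd': index 1 in ['c', 'd', 'a'] -> ['d', 'c', 'a']
'a': index 2 in ['d', 'c', 'a'] -> ['a', 'd', 'c']
'a': index 0 in ['a', 'd', 'c'] -> ['a', 'd', 'c']
'd': index 1 in ['a', 'd', 'c'] -> ['d', 'a', 'c']
'a': index 1 in ['d', 'a', 'c'] -> ['a', 'd', 'c']
'c': index 2 in ['a', 'd', 'c'] -> ['c', 'a', 'd']
'c': index 0 in ['c', 'a', 'd'] -> ['c', 'a', 'd']
'c': index 0 in ['c', 'a', 'd'] -> ['c', 'a', 'd']


Output: [1, 1, 2, 2, 1, 2, 0, 1, 1, 2, 0, 0]


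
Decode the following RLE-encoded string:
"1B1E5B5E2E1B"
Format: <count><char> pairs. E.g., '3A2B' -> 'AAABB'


Expanding each <count><char> pair:
  1B -> 'B'
  1E -> 'E'
  5B -> 'BBBBB'
  5E -> 'EEEEE'
  2E -> 'EE'
  1B -> 'B'

Decoded = BEBBBBBEEEEEEEB


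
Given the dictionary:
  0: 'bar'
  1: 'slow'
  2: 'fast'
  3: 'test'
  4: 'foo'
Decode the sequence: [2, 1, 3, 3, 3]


Look up each index in the dictionary:
  2 -> 'fast'
  1 -> 'slow'
  3 -> 'test'
  3 -> 'test'
  3 -> 'test'

Decoded: "fast slow test test test"


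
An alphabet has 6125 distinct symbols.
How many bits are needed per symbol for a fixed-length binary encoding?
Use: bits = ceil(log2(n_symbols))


log2(6125) = 12.5805
Bracket: 2^12 = 4096 < 6125 <= 2^13 = 8192
So ceil(log2(6125)) = 13

bits = ceil(log2(6125)) = ceil(12.5805) = 13 bits


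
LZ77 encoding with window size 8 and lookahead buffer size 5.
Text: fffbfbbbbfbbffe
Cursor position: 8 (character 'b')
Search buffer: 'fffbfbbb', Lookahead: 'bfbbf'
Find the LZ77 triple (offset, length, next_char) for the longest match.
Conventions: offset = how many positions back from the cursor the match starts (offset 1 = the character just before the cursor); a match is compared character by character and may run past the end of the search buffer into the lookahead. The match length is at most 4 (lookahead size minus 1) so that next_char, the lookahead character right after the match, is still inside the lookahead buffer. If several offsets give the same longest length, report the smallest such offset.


Try each offset into the search buffer:
  offset=1 (pos 7, char 'b'): match length 1
  offset=2 (pos 6, char 'b'): match length 1
  offset=3 (pos 5, char 'b'): match length 1
  offset=4 (pos 4, char 'f'): match length 0
  offset=5 (pos 3, char 'b'): match length 4
  offset=6 (pos 2, char 'f'): match length 0
  offset=7 (pos 1, char 'f'): match length 0
  offset=8 (pos 0, char 'f'): match length 0
Longest match has length 4 at offset 5.
next_char = character at position 8 + 4 = 12 -> 'f'

Best match: offset=5, length=4 (matching 'bfbb' starting at position 3)
LZ77 triple: (5, 4, 'f')
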